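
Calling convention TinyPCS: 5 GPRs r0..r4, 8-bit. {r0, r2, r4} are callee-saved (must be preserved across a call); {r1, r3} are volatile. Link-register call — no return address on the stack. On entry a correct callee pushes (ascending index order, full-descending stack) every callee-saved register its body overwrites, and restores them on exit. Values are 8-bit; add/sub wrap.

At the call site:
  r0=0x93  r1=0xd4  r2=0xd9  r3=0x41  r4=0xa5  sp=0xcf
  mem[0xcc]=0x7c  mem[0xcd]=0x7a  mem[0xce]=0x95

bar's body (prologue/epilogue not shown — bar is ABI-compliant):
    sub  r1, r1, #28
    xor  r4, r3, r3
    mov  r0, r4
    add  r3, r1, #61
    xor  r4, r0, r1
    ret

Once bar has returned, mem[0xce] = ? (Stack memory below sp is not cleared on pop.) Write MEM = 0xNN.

prologue: push r0 → mem[0xce]=0x93, sp=0xce
prologue: push r4 → mem[0xcd]=0xa5, sp=0xcd
body[0] sub  r1, r1, #28 → r1=0xb8
body[1] xor  r4, r3, r3 → r4=0x00
body[2] mov  r0, r4 → r0=0x00
body[3] add  r3, r1, #61 → r3=0xf5
body[4] xor  r4, r0, r1 → r4=0xb8
epilogue: pop r4=0xa5, sp=0xce
epilogue: pop r0=0x93, sp=0xcf
prologue pushed ['r0', 'r4'] at ['0xce', '0xcd']

MEM = 0x93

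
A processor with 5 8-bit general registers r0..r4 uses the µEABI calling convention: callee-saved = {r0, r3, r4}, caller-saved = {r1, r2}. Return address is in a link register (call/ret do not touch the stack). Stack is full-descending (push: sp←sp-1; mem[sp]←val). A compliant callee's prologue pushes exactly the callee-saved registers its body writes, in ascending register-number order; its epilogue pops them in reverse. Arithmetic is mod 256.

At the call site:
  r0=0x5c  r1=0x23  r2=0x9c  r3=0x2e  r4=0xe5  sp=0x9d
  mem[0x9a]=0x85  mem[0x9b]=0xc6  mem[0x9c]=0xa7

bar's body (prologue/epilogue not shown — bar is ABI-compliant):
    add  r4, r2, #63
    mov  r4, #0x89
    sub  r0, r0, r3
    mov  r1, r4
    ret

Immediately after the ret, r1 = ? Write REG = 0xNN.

REG = 0x89

prologue: push r0 -> mem[0x9c]=0x5c, sp=0x9c
prologue: push r4 -> mem[0x9b]=0xe5, sp=0x9b
body[0] add  r4, r2, #63 -> r4=0xdb
body[1] mov  r4, #0x89 -> r4=0x89
body[2] sub  r0, r0, r3 -> r0=0x2e
body[3] mov  r1, r4 -> r1=0x89
epilogue: pop r4=0xe5, sp=0x9c
epilogue: pop r0=0x5c, sp=0x9d
r1 is caller-saved -> body value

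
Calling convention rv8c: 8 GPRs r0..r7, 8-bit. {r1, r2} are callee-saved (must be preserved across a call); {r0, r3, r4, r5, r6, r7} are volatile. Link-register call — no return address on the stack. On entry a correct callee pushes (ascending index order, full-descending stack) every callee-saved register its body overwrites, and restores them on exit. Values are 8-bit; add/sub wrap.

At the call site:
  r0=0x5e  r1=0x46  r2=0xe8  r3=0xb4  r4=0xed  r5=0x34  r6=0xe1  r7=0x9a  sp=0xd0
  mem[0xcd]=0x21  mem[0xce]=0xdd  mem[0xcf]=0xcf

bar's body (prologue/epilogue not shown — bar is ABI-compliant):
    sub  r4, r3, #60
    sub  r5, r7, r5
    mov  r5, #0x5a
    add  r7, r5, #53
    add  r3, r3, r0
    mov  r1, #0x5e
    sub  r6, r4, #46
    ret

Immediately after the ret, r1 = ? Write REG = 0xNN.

REG = 0x46

prologue: push r1 -> mem[0xcf]=0x46, sp=0xcf
body[0] sub  r4, r3, #60 -> r4=0x78
body[1] sub  r5, r7, r5 -> r5=0x66
body[2] mov  r5, #0x5a -> r5=0x5a
body[3] add  r7, r5, #53 -> r7=0x8f
body[4] add  r3, r3, r0 -> r3=0x12
body[5] mov  r1, #0x5e -> r1=0x5e
body[6] sub  r6, r4, #46 -> r6=0x4a
epilogue: pop r1=0x46, sp=0xd0
r1 is callee-saved -> restored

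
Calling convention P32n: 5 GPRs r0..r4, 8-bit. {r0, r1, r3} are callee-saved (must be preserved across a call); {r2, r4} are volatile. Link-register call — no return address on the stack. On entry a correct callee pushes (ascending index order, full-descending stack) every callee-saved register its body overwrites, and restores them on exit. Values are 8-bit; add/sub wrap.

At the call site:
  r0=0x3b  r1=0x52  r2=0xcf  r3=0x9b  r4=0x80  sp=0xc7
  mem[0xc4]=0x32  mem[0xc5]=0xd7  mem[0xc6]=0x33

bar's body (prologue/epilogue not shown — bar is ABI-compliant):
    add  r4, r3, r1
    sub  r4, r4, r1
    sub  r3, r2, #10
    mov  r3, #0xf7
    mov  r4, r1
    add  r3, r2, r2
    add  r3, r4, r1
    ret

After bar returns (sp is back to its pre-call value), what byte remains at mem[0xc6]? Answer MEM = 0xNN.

MEM = 0x9b

prologue: push r3 → mem[0xc6]=0x9b, sp=0xc6
body[0] add  r4, r3, r1 → r4=0xed
body[1] sub  r4, r4, r1 → r4=0x9b
body[2] sub  r3, r2, #10 → r3=0xc5
body[3] mov  r3, #0xf7 → r3=0xf7
body[4] mov  r4, r1 → r4=0x52
body[5] add  r3, r2, r2 → r3=0x9e
body[6] add  r3, r4, r1 → r3=0xa4
epilogue: pop r3=0x9b, sp=0xc7
prologue pushed ['r3'] at ['0xc6']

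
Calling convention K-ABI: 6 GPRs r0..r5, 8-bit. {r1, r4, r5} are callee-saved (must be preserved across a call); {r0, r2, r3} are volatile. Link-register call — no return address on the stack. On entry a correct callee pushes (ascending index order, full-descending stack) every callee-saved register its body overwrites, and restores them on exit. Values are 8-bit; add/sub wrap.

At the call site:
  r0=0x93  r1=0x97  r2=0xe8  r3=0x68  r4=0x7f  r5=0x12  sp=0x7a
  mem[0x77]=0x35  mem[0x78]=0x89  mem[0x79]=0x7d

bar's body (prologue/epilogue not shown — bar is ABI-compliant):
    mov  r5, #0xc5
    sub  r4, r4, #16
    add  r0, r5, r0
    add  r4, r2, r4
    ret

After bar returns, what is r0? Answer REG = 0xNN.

prologue: push r4 -> mem[0x79]=0x7f, sp=0x79
prologue: push r5 -> mem[0x78]=0x12, sp=0x78
body[0] mov  r5, #0xc5 -> r5=0xc5
body[1] sub  r4, r4, #16 -> r4=0x6f
body[2] add  r0, r5, r0 -> r0=0x58
body[3] add  r4, r2, r4 -> r4=0x57
epilogue: pop r5=0x12, sp=0x79
epilogue: pop r4=0x7f, sp=0x7a
r0 is caller-saved -> body value

REG = 0x58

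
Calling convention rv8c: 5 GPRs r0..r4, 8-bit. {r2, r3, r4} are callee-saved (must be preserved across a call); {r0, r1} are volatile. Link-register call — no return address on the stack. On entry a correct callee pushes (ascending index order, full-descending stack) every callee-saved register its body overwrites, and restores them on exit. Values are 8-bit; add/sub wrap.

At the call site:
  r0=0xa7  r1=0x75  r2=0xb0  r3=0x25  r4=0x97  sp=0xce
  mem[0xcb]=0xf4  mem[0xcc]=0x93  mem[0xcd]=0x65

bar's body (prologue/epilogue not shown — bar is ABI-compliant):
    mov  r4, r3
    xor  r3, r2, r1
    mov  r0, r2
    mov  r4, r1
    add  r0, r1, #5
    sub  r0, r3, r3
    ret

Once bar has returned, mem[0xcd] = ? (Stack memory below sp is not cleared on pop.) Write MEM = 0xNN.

prologue: push r3 -> mem[0xcd]=0x25, sp=0xcd
prologue: push r4 -> mem[0xcc]=0x97, sp=0xcc
body[0] mov  r4, r3 -> r4=0x25
body[1] xor  r3, r2, r1 -> r3=0xc5
body[2] mov  r0, r2 -> r0=0xb0
body[3] mov  r4, r1 -> r4=0x75
body[4] add  r0, r1, #5 -> r0=0x7a
body[5] sub  r0, r3, r3 -> r0=0x00
epilogue: pop r4=0x97, sp=0xcd
epilogue: pop r3=0x25, sp=0xce
prologue pushed ['r3', 'r4'] at ['0xcd', '0xcc']

MEM = 0x25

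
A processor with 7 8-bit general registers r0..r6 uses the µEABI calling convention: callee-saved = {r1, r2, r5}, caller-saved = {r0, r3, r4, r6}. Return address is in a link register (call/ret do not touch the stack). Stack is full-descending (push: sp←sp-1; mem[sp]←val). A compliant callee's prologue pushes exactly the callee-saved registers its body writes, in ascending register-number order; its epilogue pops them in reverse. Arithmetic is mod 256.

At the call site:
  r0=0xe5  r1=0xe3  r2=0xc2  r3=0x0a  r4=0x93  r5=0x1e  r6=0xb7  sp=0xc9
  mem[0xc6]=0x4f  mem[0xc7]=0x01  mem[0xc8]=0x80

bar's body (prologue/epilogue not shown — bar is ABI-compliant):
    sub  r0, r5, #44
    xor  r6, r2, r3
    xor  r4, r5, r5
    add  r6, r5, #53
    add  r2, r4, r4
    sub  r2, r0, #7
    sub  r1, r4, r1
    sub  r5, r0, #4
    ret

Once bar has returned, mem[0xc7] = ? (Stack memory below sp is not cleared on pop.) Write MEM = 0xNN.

MEM = 0xc2

prologue: push r1 -> mem[0xc8]=0xe3, sp=0xc8
prologue: push r2 -> mem[0xc7]=0xc2, sp=0xc7
prologue: push r5 -> mem[0xc6]=0x1e, sp=0xc6
body[0] sub  r0, r5, #44 -> r0=0xf2
body[1] xor  r6, r2, r3 -> r6=0xc8
body[2] xor  r4, r5, r5 -> r4=0x00
body[3] add  r6, r5, #53 -> r6=0x53
body[4] add  r2, r4, r4 -> r2=0x00
body[5] sub  r2, r0, #7 -> r2=0xeb
body[6] sub  r1, r4, r1 -> r1=0x1d
body[7] sub  r5, r0, #4 -> r5=0xee
epilogue: pop r5=0x1e, sp=0xc7
epilogue: pop r2=0xc2, sp=0xc8
epilogue: pop r1=0xe3, sp=0xc9
prologue pushed ['r1', 'r2', 'r5'] at ['0xc8', '0xc7', '0xc6']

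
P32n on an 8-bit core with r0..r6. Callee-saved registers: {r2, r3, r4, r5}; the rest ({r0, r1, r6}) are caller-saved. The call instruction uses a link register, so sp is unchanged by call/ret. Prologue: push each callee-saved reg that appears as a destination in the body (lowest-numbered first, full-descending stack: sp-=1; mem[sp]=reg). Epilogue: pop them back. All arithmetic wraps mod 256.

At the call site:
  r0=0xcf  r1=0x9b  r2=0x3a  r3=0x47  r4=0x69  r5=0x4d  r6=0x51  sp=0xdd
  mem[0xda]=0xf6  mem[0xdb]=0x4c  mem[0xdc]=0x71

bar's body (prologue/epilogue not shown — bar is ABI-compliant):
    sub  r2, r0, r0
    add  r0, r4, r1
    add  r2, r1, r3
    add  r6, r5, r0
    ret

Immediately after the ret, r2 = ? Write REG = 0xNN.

prologue: push r2 -> mem[0xdc]=0x3a, sp=0xdc
body[0] sub  r2, r0, r0 -> r2=0x00
body[1] add  r0, r4, r1 -> r0=0x04
body[2] add  r2, r1, r3 -> r2=0xe2
body[3] add  r6, r5, r0 -> r6=0x51
epilogue: pop r2=0x3a, sp=0xdd
r2 is callee-saved -> restored

REG = 0x3a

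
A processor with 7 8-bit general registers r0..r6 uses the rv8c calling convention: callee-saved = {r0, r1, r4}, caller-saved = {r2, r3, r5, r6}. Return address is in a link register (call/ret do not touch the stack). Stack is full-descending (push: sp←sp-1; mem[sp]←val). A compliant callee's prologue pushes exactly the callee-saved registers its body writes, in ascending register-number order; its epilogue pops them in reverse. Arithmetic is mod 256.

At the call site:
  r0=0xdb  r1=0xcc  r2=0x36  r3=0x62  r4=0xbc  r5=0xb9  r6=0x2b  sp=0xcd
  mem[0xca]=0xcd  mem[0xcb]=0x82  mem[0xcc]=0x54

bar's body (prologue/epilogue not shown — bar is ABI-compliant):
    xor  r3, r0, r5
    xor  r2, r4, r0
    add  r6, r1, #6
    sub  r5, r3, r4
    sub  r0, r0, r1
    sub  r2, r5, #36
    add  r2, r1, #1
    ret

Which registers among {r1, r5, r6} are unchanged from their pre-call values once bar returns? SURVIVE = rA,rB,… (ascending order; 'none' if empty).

SURVIVE = r1

prologue: push r0 -> mem[0xcc]=0xdb, sp=0xcc
body[0] xor  r3, r0, r5 -> r3=0x62
body[1] xor  r2, r4, r0 -> r2=0x67
body[2] add  r6, r1, #6 -> r6=0xd2
body[3] sub  r5, r3, r4 -> r5=0xa6
body[4] sub  r0, r0, r1 -> r0=0x0f
body[5] sub  r2, r5, #36 -> r2=0x82
body[6] add  r2, r1, #1 -> r2=0xcd
epilogue: pop r0=0xdb, sp=0xcd
r1: callee-saved, written=False
r5: caller-saved, written=True
r6: caller-saved, written=True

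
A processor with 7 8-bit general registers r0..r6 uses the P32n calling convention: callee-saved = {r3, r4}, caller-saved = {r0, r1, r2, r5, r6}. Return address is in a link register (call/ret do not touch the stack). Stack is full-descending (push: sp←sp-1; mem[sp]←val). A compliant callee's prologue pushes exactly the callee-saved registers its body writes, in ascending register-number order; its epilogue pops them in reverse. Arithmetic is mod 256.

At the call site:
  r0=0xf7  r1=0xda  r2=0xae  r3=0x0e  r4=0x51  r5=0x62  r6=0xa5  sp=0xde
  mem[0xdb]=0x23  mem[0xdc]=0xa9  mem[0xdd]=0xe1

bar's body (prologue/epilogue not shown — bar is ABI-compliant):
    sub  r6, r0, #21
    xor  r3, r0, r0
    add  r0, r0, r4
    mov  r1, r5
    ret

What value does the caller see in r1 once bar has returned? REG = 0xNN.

REG = 0x62

prologue: push r3 -> mem[0xdd]=0x0e, sp=0xdd
body[0] sub  r6, r0, #21 -> r6=0xe2
body[1] xor  r3, r0, r0 -> r3=0x00
body[2] add  r0, r0, r4 -> r0=0x48
body[3] mov  r1, r5 -> r1=0x62
epilogue: pop r3=0x0e, sp=0xde
r1 is caller-saved -> body value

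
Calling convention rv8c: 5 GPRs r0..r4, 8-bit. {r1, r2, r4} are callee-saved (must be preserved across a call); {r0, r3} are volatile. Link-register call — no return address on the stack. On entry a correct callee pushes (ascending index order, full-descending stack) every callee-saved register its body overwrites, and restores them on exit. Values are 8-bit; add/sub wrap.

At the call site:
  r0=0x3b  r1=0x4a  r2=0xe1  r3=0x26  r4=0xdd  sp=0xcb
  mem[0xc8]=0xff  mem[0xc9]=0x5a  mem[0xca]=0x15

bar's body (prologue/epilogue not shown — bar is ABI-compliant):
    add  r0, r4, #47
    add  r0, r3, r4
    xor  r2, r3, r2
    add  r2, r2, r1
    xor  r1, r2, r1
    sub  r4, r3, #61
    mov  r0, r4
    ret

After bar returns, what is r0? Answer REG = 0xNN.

REG = 0xe9

prologue: push r1 → mem[0xca]=0x4a, sp=0xca
prologue: push r2 → mem[0xc9]=0xe1, sp=0xc9
prologue: push r4 → mem[0xc8]=0xdd, sp=0xc8
body[0] add  r0, r4, #47 → r0=0x0c
body[1] add  r0, r3, r4 → r0=0x03
body[2] xor  r2, r3, r2 → r2=0xc7
body[3] add  r2, r2, r1 → r2=0x11
body[4] xor  r1, r2, r1 → r1=0x5b
body[5] sub  r4, r3, #61 → r4=0xe9
body[6] mov  r0, r4 → r0=0xe9
epilogue: pop r4=0xdd, sp=0xc9
epilogue: pop r2=0xe1, sp=0xca
epilogue: pop r1=0x4a, sp=0xcb
r0 is caller-saved → body value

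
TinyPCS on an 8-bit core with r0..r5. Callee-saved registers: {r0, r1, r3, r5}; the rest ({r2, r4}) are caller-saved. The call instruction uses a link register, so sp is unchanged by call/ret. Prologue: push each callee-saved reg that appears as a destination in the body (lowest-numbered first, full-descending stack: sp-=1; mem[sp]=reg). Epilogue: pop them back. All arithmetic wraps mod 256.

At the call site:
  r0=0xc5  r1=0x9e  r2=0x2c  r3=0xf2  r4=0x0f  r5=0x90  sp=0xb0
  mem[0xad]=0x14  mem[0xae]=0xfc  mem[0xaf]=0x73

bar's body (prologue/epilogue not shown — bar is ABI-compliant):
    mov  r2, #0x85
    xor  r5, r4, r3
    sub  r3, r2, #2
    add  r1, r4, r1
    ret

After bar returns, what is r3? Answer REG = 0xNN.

REG = 0xf2

prologue: push r1 → mem[0xaf]=0x9e, sp=0xaf
prologue: push r3 → mem[0xae]=0xf2, sp=0xae
prologue: push r5 → mem[0xad]=0x90, sp=0xad
body[0] mov  r2, #0x85 → r2=0x85
body[1] xor  r5, r4, r3 → r5=0xfd
body[2] sub  r3, r2, #2 → r3=0x83
body[3] add  r1, r4, r1 → r1=0xad
epilogue: pop r5=0x90, sp=0xae
epilogue: pop r3=0xf2, sp=0xaf
epilogue: pop r1=0x9e, sp=0xb0
r3 is callee-saved → restored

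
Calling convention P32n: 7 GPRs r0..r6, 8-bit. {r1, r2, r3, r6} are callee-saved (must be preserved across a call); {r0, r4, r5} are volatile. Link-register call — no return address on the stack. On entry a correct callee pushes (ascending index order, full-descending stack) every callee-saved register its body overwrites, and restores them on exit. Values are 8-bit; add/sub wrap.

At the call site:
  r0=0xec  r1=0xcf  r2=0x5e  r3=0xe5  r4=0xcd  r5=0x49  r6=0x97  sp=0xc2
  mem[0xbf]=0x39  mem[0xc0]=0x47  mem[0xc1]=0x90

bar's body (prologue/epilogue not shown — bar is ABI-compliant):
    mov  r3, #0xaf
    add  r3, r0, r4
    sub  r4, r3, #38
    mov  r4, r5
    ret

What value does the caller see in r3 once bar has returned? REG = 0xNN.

prologue: push r3 → mem[0xc1]=0xe5, sp=0xc1
body[0] mov  r3, #0xaf → r3=0xaf
body[1] add  r3, r0, r4 → r3=0xb9
body[2] sub  r4, r3, #38 → r4=0x93
body[3] mov  r4, r5 → r4=0x49
epilogue: pop r3=0xe5, sp=0xc2
r3 is callee-saved → restored

REG = 0xe5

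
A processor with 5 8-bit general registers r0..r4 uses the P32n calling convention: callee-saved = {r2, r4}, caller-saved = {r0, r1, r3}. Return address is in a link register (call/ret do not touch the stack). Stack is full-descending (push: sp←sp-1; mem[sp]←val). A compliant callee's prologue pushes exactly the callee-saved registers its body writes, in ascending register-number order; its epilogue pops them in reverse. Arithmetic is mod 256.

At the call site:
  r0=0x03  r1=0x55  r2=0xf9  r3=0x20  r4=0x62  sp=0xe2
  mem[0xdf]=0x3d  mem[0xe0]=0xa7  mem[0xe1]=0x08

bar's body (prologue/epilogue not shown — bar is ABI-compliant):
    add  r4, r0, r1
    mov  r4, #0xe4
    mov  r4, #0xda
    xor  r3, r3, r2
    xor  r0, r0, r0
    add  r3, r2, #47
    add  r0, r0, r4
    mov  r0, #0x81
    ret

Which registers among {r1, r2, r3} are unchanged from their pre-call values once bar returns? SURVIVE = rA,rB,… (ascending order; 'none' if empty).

SURVIVE = r1,r2

prologue: push r4 → mem[0xe1]=0x62, sp=0xe1
body[0] add  r4, r0, r1 → r4=0x58
body[1] mov  r4, #0xe4 → r4=0xe4
body[2] mov  r4, #0xda → r4=0xda
body[3] xor  r3, r3, r2 → r3=0xd9
body[4] xor  r0, r0, r0 → r0=0x00
body[5] add  r3, r2, #47 → r3=0x28
body[6] add  r0, r0, r4 → r0=0xda
body[7] mov  r0, #0x81 → r0=0x81
epilogue: pop r4=0x62, sp=0xe2
r1: caller-saved, written=False
r2: callee-saved, written=False
r3: caller-saved, written=True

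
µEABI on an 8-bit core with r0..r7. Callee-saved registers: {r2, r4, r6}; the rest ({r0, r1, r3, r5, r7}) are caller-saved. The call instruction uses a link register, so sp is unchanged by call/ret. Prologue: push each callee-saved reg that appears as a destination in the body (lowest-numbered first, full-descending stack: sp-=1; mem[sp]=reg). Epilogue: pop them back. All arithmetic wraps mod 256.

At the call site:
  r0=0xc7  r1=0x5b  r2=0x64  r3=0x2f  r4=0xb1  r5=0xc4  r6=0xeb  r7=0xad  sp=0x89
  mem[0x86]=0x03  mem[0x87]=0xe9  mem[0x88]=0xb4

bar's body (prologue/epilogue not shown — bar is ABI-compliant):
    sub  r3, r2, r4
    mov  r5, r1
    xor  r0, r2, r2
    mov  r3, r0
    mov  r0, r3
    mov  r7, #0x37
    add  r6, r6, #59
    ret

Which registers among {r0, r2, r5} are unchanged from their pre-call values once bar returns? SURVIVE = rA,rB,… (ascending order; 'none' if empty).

SURVIVE = r2

prologue: push r6 → mem[0x88]=0xeb, sp=0x88
body[0] sub  r3, r2, r4 → r3=0xb3
body[1] mov  r5, r1 → r5=0x5b
body[2] xor  r0, r2, r2 → r0=0x00
body[3] mov  r3, r0 → r3=0x00
body[4] mov  r0, r3 → r0=0x00
body[5] mov  r7, #0x37 → r7=0x37
body[6] add  r6, r6, #59 → r6=0x26
epilogue: pop r6=0xeb, sp=0x89
r0: caller-saved, written=True
r2: callee-saved, written=False
r5: caller-saved, written=True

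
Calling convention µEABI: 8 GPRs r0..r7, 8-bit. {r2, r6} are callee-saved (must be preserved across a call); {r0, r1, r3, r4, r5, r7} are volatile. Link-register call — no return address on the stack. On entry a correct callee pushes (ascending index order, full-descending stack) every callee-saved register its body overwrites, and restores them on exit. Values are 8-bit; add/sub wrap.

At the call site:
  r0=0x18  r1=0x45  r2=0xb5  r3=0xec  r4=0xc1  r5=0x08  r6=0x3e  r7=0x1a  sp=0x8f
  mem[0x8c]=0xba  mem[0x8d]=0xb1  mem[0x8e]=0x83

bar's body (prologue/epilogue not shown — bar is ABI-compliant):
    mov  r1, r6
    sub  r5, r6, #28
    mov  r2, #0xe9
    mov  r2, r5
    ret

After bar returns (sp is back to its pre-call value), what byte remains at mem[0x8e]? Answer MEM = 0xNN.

MEM = 0xb5

prologue: push r2 -> mem[0x8e]=0xb5, sp=0x8e
body[0] mov  r1, r6 -> r1=0x3e
body[1] sub  r5, r6, #28 -> r5=0x22
body[2] mov  r2, #0xe9 -> r2=0xe9
body[3] mov  r2, r5 -> r2=0x22
epilogue: pop r2=0xb5, sp=0x8f
prologue pushed ['r2'] at ['0x8e']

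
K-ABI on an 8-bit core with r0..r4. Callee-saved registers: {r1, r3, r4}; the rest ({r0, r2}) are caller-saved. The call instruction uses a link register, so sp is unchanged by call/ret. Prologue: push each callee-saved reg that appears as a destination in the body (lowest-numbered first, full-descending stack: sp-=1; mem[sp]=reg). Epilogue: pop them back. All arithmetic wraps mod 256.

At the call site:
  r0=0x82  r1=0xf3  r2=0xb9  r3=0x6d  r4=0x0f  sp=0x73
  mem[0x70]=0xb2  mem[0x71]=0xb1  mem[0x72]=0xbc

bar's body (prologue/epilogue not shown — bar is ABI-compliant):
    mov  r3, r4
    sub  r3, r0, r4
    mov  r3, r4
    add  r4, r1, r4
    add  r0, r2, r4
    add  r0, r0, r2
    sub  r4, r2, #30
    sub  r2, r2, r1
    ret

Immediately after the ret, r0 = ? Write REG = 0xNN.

REG = 0x74

prologue: push r3 → mem[0x72]=0x6d, sp=0x72
prologue: push r4 → mem[0x71]=0x0f, sp=0x71
body[0] mov  r3, r4 → r3=0x0f
body[1] sub  r3, r0, r4 → r3=0x73
body[2] mov  r3, r4 → r3=0x0f
body[3] add  r4, r1, r4 → r4=0x02
body[4] add  r0, r2, r4 → r0=0xbb
body[5] add  r0, r0, r2 → r0=0x74
body[6] sub  r4, r2, #30 → r4=0x9b
body[7] sub  r2, r2, r1 → r2=0xc6
epilogue: pop r4=0x0f, sp=0x72
epilogue: pop r3=0x6d, sp=0x73
r0 is caller-saved → body value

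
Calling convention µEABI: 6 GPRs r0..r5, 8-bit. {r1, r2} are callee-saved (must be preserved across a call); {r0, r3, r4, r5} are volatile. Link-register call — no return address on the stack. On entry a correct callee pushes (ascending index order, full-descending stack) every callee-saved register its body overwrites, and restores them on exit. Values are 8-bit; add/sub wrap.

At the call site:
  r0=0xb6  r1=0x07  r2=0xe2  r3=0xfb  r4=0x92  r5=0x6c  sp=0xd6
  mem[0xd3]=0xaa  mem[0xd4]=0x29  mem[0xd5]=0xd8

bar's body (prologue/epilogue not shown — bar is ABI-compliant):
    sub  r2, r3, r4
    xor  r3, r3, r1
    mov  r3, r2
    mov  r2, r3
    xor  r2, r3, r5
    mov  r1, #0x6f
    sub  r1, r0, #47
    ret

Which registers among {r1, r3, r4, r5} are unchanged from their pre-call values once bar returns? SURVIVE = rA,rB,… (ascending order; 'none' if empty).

SURVIVE = r1,r4,r5

prologue: push r1 -> mem[0xd5]=0x07, sp=0xd5
prologue: push r2 -> mem[0xd4]=0xe2, sp=0xd4
body[0] sub  r2, r3, r4 -> r2=0x69
body[1] xor  r3, r3, r1 -> r3=0xfc
body[2] mov  r3, r2 -> r3=0x69
body[3] mov  r2, r3 -> r2=0x69
body[4] xor  r2, r3, r5 -> r2=0x05
body[5] mov  r1, #0x6f -> r1=0x6f
body[6] sub  r1, r0, #47 -> r1=0x87
epilogue: pop r2=0xe2, sp=0xd5
epilogue: pop r1=0x07, sp=0xd6
r1: callee-saved, written=True
r3: caller-saved, written=True
r4: caller-saved, written=False
r5: caller-saved, written=False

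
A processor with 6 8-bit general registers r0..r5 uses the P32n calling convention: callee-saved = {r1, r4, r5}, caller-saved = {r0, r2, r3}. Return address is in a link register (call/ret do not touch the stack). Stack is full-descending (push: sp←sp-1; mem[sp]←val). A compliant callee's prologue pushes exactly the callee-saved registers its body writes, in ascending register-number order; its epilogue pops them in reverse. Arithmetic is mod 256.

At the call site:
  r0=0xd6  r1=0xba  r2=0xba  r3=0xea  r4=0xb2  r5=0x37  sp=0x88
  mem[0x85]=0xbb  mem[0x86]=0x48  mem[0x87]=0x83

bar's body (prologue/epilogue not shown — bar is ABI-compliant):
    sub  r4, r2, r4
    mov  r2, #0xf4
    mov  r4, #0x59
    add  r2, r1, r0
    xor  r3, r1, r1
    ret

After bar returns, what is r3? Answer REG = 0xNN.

prologue: push r4 -> mem[0x87]=0xb2, sp=0x87
body[0] sub  r4, r2, r4 -> r4=0x08
body[1] mov  r2, #0xf4 -> r2=0xf4
body[2] mov  r4, #0x59 -> r4=0x59
body[3] add  r2, r1, r0 -> r2=0x90
body[4] xor  r3, r1, r1 -> r3=0x00
epilogue: pop r4=0xb2, sp=0x88
r3 is caller-saved -> body value

REG = 0x00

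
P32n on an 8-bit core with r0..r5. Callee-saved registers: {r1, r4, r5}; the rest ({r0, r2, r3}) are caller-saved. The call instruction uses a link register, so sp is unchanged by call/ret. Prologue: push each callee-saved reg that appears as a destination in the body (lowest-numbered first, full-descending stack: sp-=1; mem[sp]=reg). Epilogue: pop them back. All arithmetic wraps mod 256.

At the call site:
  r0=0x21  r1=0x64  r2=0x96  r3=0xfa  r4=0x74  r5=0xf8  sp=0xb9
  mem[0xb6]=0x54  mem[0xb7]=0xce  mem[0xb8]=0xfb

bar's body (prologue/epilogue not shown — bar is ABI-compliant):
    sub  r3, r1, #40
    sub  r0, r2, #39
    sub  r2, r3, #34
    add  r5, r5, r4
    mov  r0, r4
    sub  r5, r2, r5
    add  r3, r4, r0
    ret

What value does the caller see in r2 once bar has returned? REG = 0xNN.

prologue: push r5 → mem[0xb8]=0xf8, sp=0xb8
body[0] sub  r3, r1, #40 → r3=0x3c
body[1] sub  r0, r2, #39 → r0=0x6f
body[2] sub  r2, r3, #34 → r2=0x1a
body[3] add  r5, r5, r4 → r5=0x6c
body[4] mov  r0, r4 → r0=0x74
body[5] sub  r5, r2, r5 → r5=0xae
body[6] add  r3, r4, r0 → r3=0xe8
epilogue: pop r5=0xf8, sp=0xb9
r2 is caller-saved → body value

REG = 0x1a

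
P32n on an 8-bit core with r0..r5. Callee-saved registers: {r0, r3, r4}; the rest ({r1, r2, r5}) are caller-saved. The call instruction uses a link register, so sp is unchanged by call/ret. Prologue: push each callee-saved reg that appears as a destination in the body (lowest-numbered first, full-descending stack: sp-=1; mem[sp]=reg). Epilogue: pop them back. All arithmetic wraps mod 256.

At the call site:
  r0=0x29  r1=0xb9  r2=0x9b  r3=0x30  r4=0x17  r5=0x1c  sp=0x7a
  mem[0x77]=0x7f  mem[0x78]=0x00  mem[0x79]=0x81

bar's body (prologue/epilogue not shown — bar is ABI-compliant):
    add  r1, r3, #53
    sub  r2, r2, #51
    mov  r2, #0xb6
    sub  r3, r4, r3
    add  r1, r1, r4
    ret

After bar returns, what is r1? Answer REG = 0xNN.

REG = 0x7c

prologue: push r3 -> mem[0x79]=0x30, sp=0x79
body[0] add  r1, r3, #53 -> r1=0x65
body[1] sub  r2, r2, #51 -> r2=0x68
body[2] mov  r2, #0xb6 -> r2=0xb6
body[3] sub  r3, r4, r3 -> r3=0xe7
body[4] add  r1, r1, r4 -> r1=0x7c
epilogue: pop r3=0x30, sp=0x7a
r1 is caller-saved -> body value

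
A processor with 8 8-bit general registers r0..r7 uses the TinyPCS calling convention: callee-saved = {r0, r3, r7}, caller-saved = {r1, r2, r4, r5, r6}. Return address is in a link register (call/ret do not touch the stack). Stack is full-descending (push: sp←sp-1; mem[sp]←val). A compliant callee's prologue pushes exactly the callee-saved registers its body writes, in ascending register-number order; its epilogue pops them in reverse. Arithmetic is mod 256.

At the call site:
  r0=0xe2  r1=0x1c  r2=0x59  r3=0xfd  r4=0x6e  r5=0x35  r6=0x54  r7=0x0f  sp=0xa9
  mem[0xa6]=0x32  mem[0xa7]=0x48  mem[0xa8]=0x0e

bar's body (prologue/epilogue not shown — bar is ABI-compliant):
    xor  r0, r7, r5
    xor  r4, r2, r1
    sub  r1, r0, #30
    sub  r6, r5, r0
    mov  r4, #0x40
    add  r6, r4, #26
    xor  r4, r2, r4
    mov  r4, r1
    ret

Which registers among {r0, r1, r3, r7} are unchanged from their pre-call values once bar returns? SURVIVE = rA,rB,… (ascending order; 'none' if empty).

SURVIVE = r0,r1,r3,r7

prologue: push r0 -> mem[0xa8]=0xe2, sp=0xa8
body[0] xor  r0, r7, r5 -> r0=0x3a
body[1] xor  r4, r2, r1 -> r4=0x45
body[2] sub  r1, r0, #30 -> r1=0x1c
body[3] sub  r6, r5, r0 -> r6=0xfb
body[4] mov  r4, #0x40 -> r4=0x40
body[5] add  r6, r4, #26 -> r6=0x5a
body[6] xor  r4, r2, r4 -> r4=0x19
body[7] mov  r4, r1 -> r4=0x1c
epilogue: pop r0=0xe2, sp=0xa9
r0: callee-saved, written=True
r1: caller-saved, written=True
r3: callee-saved, written=False
r7: callee-saved, written=False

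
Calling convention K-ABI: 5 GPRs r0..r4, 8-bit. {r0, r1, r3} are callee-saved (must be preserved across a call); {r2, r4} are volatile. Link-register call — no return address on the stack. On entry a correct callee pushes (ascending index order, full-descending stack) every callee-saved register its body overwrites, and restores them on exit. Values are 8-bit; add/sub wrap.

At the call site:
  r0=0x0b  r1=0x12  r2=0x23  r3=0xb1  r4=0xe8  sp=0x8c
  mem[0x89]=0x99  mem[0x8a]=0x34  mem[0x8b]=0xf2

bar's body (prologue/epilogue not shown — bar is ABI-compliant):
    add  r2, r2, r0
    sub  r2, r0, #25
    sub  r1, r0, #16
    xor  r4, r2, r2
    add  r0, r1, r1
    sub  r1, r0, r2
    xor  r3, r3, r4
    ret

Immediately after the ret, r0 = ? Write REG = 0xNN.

prologue: push r0 -> mem[0x8b]=0x0b, sp=0x8b
prologue: push r1 -> mem[0x8a]=0x12, sp=0x8a
prologue: push r3 -> mem[0x89]=0xb1, sp=0x89
body[0] add  r2, r2, r0 -> r2=0x2e
body[1] sub  r2, r0, #25 -> r2=0xf2
body[2] sub  r1, r0, #16 -> r1=0xfb
body[3] xor  r4, r2, r2 -> r4=0x00
body[4] add  r0, r1, r1 -> r0=0xf6
body[5] sub  r1, r0, r2 -> r1=0x04
body[6] xor  r3, r3, r4 -> r3=0xb1
epilogue: pop r3=0xb1, sp=0x8a
epilogue: pop r1=0x12, sp=0x8b
epilogue: pop r0=0x0b, sp=0x8c
r0 is callee-saved -> restored

REG = 0x0b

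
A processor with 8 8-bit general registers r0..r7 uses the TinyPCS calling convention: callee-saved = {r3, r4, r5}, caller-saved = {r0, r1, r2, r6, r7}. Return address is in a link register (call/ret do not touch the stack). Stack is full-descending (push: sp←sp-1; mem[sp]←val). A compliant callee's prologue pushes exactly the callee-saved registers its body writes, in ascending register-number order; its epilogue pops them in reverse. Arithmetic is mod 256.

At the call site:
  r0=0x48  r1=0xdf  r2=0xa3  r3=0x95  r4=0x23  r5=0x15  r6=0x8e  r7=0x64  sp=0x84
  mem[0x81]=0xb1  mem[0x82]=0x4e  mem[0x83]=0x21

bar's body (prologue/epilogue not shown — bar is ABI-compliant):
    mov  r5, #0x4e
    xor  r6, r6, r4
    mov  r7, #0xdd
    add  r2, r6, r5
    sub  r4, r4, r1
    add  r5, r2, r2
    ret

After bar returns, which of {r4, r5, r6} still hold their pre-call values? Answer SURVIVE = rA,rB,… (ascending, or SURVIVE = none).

SURVIVE = r4,r5

prologue: push r4 -> mem[0x83]=0x23, sp=0x83
prologue: push r5 -> mem[0x82]=0x15, sp=0x82
body[0] mov  r5, #0x4e -> r5=0x4e
body[1] xor  r6, r6, r4 -> r6=0xad
body[2] mov  r7, #0xdd -> r7=0xdd
body[3] add  r2, r6, r5 -> r2=0xfb
body[4] sub  r4, r4, r1 -> r4=0x44
body[5] add  r5, r2, r2 -> r5=0xf6
epilogue: pop r5=0x15, sp=0x83
epilogue: pop r4=0x23, sp=0x84
r4: callee-saved, written=True
r5: callee-saved, written=True
r6: caller-saved, written=True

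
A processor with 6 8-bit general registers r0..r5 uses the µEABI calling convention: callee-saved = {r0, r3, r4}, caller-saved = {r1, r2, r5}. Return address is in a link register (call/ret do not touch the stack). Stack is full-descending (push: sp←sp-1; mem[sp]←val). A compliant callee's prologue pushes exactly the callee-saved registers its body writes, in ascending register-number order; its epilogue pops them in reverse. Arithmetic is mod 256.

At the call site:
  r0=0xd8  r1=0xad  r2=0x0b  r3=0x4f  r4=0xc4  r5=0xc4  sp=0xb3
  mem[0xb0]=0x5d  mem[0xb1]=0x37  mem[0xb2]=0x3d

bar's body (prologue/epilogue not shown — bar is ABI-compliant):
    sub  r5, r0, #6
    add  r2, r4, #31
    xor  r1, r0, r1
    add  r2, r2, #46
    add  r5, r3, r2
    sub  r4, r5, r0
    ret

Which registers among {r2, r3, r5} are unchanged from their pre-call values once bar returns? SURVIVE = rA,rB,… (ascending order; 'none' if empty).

prologue: push r4 → mem[0xb2]=0xc4, sp=0xb2
body[0] sub  r5, r0, #6 → r5=0xd2
body[1] add  r2, r4, #31 → r2=0xe3
body[2] xor  r1, r0, r1 → r1=0x75
body[3] add  r2, r2, #46 → r2=0x11
body[4] add  r5, r3, r2 → r5=0x60
body[5] sub  r4, r5, r0 → r4=0x88
epilogue: pop r4=0xc4, sp=0xb3
r2: caller-saved, written=True
r3: callee-saved, written=False
r5: caller-saved, written=True

SURVIVE = r3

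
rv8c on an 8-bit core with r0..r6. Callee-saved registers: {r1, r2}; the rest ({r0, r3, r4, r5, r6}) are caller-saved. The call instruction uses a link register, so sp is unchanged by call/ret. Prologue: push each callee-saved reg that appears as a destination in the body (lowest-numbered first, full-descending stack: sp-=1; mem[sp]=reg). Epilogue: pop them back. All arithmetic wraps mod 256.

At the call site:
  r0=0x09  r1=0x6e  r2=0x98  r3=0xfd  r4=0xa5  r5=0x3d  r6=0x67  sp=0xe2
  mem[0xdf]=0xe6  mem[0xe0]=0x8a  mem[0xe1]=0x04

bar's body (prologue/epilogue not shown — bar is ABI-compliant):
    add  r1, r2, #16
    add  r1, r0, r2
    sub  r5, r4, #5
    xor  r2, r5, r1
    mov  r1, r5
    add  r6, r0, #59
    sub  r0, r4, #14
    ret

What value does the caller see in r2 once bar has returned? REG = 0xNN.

prologue: push r1 → mem[0xe1]=0x6e, sp=0xe1
prologue: push r2 → mem[0xe0]=0x98, sp=0xe0
body[0] add  r1, r2, #16 → r1=0xa8
body[1] add  r1, r0, r2 → r1=0xa1
body[2] sub  r5, r4, #5 → r5=0xa0
body[3] xor  r2, r5, r1 → r2=0x01
body[4] mov  r1, r5 → r1=0xa0
body[5] add  r6, r0, #59 → r6=0x44
body[6] sub  r0, r4, #14 → r0=0x97
epilogue: pop r2=0x98, sp=0xe1
epilogue: pop r1=0x6e, sp=0xe2
r2 is callee-saved → restored

REG = 0x98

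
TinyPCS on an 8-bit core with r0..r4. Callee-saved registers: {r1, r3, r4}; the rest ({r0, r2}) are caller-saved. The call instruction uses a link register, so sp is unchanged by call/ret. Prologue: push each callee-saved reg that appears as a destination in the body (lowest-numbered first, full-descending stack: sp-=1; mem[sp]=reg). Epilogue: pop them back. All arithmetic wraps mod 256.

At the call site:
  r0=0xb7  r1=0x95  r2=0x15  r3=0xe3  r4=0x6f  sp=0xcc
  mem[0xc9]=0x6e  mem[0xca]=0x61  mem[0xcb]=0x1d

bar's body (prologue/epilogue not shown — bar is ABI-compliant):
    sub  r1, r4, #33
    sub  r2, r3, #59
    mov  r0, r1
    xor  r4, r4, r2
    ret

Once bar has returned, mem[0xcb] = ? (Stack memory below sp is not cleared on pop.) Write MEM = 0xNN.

prologue: push r1 -> mem[0xcb]=0x95, sp=0xcb
prologue: push r4 -> mem[0xca]=0x6f, sp=0xca
body[0] sub  r1, r4, #33 -> r1=0x4e
body[1] sub  r2, r3, #59 -> r2=0xa8
body[2] mov  r0, r1 -> r0=0x4e
body[3] xor  r4, r4, r2 -> r4=0xc7
epilogue: pop r4=0x6f, sp=0xcb
epilogue: pop r1=0x95, sp=0xcc
prologue pushed ['r1', 'r4'] at ['0xcb', '0xca']

MEM = 0x95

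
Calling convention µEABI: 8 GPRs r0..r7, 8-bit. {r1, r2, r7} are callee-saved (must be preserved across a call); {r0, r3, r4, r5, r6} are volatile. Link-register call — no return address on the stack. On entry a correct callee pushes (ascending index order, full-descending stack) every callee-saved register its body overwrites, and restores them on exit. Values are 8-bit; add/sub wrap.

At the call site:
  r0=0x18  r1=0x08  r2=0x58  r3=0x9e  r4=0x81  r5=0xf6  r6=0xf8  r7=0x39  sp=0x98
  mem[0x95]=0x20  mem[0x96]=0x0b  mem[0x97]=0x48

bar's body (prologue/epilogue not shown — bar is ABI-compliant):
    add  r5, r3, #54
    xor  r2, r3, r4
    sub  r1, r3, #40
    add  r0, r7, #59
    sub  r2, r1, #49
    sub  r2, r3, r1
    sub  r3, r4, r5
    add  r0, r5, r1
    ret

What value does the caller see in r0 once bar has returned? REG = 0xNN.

REG = 0x4a

prologue: push r1 → mem[0x97]=0x08, sp=0x97
prologue: push r2 → mem[0x96]=0x58, sp=0x96
body[0] add  r5, r3, #54 → r5=0xd4
body[1] xor  r2, r3, r4 → r2=0x1f
body[2] sub  r1, r3, #40 → r1=0x76
body[3] add  r0, r7, #59 → r0=0x74
body[4] sub  r2, r1, #49 → r2=0x45
body[5] sub  r2, r3, r1 → r2=0x28
body[6] sub  r3, r4, r5 → r3=0xad
body[7] add  r0, r5, r1 → r0=0x4a
epilogue: pop r2=0x58, sp=0x97
epilogue: pop r1=0x08, sp=0x98
r0 is caller-saved → body value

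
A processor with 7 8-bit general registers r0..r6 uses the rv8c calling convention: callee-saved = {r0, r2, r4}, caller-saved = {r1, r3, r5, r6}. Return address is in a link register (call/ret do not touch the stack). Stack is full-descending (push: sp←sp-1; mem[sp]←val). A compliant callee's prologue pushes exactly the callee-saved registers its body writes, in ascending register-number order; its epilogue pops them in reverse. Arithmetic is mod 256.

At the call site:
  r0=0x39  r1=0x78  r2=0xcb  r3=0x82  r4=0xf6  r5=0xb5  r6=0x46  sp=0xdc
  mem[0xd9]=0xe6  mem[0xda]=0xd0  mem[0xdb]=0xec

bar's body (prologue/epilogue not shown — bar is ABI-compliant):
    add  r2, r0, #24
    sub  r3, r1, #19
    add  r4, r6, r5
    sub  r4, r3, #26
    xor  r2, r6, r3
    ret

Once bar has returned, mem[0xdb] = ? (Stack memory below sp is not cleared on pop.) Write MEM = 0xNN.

prologue: push r2 -> mem[0xdb]=0xcb, sp=0xdb
prologue: push r4 -> mem[0xda]=0xf6, sp=0xda
body[0] add  r2, r0, #24 -> r2=0x51
body[1] sub  r3, r1, #19 -> r3=0x65
body[2] add  r4, r6, r5 -> r4=0xfb
body[3] sub  r4, r3, #26 -> r4=0x4b
body[4] xor  r2, r6, r3 -> r2=0x23
epilogue: pop r4=0xf6, sp=0xdb
epilogue: pop r2=0xcb, sp=0xdc
prologue pushed ['r2', 'r4'] at ['0xdb', '0xda']

MEM = 0xcb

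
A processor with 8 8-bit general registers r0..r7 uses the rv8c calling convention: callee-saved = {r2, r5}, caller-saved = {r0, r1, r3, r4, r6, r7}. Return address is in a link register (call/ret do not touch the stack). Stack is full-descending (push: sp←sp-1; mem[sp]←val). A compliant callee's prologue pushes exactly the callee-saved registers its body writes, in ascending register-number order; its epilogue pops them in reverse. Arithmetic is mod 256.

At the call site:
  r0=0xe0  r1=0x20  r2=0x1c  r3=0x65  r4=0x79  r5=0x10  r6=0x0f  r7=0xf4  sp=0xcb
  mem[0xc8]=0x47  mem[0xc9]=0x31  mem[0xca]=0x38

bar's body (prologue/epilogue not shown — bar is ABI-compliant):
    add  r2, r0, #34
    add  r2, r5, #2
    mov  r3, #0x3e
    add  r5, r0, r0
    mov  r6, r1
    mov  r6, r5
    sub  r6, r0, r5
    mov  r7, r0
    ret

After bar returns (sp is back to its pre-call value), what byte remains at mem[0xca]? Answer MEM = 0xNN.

prologue: push r2 → mem[0xca]=0x1c, sp=0xca
prologue: push r5 → mem[0xc9]=0x10, sp=0xc9
body[0] add  r2, r0, #34 → r2=0x02
body[1] add  r2, r5, #2 → r2=0x12
body[2] mov  r3, #0x3e → r3=0x3e
body[3] add  r5, r0, r0 → r5=0xc0
body[4] mov  r6, r1 → r6=0x20
body[5] mov  r6, r5 → r6=0xc0
body[6] sub  r6, r0, r5 → r6=0x20
body[7] mov  r7, r0 → r7=0xe0
epilogue: pop r5=0x10, sp=0xca
epilogue: pop r2=0x1c, sp=0xcb
prologue pushed ['r2', 'r5'] at ['0xca', '0xc9']

MEM = 0x1c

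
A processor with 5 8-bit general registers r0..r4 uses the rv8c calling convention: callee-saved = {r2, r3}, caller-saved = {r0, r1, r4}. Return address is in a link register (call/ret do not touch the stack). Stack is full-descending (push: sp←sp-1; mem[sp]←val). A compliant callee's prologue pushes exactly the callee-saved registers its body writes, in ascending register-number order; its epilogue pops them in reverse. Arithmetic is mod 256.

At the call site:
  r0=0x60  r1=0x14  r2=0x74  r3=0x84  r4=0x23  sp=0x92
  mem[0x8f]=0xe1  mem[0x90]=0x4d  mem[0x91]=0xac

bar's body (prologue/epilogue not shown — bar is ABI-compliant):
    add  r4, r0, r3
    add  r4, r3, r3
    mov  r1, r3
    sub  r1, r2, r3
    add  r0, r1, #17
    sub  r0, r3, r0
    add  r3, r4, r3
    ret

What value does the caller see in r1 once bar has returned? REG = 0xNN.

prologue: push r3 → mem[0x91]=0x84, sp=0x91
body[0] add  r4, r0, r3 → r4=0xe4
body[1] add  r4, r3, r3 → r4=0x08
body[2] mov  r1, r3 → r1=0x84
body[3] sub  r1, r2, r3 → r1=0xf0
body[4] add  r0, r1, #17 → r0=0x01
body[5] sub  r0, r3, r0 → r0=0x83
body[6] add  r3, r4, r3 → r3=0x8c
epilogue: pop r3=0x84, sp=0x92
r1 is caller-saved → body value

REG = 0xf0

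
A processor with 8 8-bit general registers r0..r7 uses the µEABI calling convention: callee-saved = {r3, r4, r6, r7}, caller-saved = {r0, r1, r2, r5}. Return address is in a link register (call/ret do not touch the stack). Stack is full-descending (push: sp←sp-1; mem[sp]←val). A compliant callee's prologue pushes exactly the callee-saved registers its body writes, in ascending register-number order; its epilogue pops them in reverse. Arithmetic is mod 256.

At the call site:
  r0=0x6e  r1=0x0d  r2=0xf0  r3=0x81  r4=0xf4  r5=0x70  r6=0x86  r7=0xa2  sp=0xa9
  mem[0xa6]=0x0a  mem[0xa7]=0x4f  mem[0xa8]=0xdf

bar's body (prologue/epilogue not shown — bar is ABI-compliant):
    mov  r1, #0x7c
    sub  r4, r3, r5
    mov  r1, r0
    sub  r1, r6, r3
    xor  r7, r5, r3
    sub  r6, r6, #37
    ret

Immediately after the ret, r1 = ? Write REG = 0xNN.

prologue: push r4 -> mem[0xa8]=0xf4, sp=0xa8
prologue: push r6 -> mem[0xa7]=0x86, sp=0xa7
prologue: push r7 -> mem[0xa6]=0xa2, sp=0xa6
body[0] mov  r1, #0x7c -> r1=0x7c
body[1] sub  r4, r3, r5 -> r4=0x11
body[2] mov  r1, r0 -> r1=0x6e
body[3] sub  r1, r6, r3 -> r1=0x05
body[4] xor  r7, r5, r3 -> r7=0xf1
body[5] sub  r6, r6, #37 -> r6=0x61
epilogue: pop r7=0xa2, sp=0xa7
epilogue: pop r6=0x86, sp=0xa8
epilogue: pop r4=0xf4, sp=0xa9
r1 is caller-saved -> body value

REG = 0x05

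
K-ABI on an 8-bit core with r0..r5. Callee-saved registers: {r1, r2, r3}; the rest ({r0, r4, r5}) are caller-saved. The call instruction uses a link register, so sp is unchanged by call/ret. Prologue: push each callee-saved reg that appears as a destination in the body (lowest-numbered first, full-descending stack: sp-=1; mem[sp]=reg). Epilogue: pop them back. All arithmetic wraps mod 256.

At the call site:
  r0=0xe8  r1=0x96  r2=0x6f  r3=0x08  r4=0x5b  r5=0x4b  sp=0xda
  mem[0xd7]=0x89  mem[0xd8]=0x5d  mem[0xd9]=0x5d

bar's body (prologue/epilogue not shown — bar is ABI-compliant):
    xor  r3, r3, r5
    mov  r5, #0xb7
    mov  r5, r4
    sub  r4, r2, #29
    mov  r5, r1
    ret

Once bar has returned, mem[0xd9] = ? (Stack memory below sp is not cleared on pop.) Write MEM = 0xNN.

MEM = 0x08

prologue: push r3 → mem[0xd9]=0x08, sp=0xd9
body[0] xor  r3, r3, r5 → r3=0x43
body[1] mov  r5, #0xb7 → r5=0xb7
body[2] mov  r5, r4 → r5=0x5b
body[3] sub  r4, r2, #29 → r4=0x52
body[4] mov  r5, r1 → r5=0x96
epilogue: pop r3=0x08, sp=0xda
prologue pushed ['r3'] at ['0xd9']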